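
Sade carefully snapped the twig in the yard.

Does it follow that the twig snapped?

'Sade snapped the twig' is the causative; it entails the inchoative 'the twig snapped'.

yes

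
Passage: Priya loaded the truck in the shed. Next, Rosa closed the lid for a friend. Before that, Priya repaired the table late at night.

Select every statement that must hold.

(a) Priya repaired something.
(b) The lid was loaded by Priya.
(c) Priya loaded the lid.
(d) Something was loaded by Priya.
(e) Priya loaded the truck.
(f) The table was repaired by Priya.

(a), (d), (e), (f)

(a) Entailed — dropping 'late at night' and generalizing the patient leaves a sub-description the original still satisfies.
(b) Not entailed — Priya loaded the truck, not the lid; the lid belongs to the closing event.
(c) Not entailed — Priya loaded the truck, not the lid; the lid belongs to the closing event.
(d) Entailed — this follows by dropping conjuncts from the loading event's description.
(e) Entailed — every conjunct here is already in the original loading event.
(f) Entailed — this follows by dropping conjuncts from the repairing event's description.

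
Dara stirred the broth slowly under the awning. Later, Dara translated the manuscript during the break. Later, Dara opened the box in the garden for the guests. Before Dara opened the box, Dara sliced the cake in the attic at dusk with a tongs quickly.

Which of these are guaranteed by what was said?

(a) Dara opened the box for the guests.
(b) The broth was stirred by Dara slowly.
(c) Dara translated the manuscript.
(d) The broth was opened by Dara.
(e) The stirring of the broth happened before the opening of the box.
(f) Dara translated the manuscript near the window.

(a) Entailed — the original entails any weakening of itself; this just drops 'in the garden'.
(b) Entailed — every conjunct here is already in the original stirring event.
(c) Entailed — the original entails any weakening of itself; this just drops 'during the break'.
(d) Not entailed — Dara opened the box, not the broth; the broth belongs to the stirring event.
(e) Entailed — the narrative places the stirring before the opening.
(f) Not entailed — 'near the window' adds information not in the original event.

(a), (b), (c), (e)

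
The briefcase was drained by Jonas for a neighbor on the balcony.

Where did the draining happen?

'on the balcony' marks the location of the draining event.

on the balcony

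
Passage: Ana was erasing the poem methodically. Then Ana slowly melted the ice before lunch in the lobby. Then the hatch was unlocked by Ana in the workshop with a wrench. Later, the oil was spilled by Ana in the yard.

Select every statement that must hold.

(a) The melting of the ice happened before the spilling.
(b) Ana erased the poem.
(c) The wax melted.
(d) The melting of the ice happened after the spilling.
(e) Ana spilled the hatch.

(a)

(a) Entailed — the narrative places the melting before the spilling.
(b) Not entailed — 'was erasing' is progressive on an accomplishment; it does not entail the completed 'erased'.
(c) Not entailed — the ice is what melted, not the wax.
(d) Not entailed — the narrative places the melting before the spilling, not after.
(e) Not entailed — Ana spilled the oil, not the hatch; the hatch belongs to the unlocking event.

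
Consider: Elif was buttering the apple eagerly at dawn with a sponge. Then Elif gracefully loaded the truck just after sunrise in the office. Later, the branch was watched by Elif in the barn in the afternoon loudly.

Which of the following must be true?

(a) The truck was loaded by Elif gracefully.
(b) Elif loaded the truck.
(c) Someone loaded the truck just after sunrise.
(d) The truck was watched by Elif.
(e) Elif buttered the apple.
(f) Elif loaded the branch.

(a) Entailed — dropping 'just after sunrise', 'in the office' leaves a sub-description the original still satisfies.
(b) Entailed — the original entails any weakening of itself; this just drops 'just after sunrise', 'in the office', 'gracefully'.
(c) Entailed — the original entails any weakening of itself; this just drops 'in the office', 'gracefully' and generalizes the agent.
(d) Not entailed — Elif watched the branch, not the truck; the truck belongs to the loading event.
(e) Not entailed — 'was buttering' is progressive on an accomplishment; it does not entail the completed 'buttered'.
(f) Not entailed — Elif loaded the truck, not the branch; the branch belongs to the watching event.

(a), (b), (c)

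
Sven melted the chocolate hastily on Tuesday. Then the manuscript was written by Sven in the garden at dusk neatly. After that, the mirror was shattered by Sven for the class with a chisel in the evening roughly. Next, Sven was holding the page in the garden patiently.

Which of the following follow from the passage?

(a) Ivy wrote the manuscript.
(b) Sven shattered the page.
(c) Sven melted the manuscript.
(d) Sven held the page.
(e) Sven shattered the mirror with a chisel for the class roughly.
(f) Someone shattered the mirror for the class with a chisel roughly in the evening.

(a) Not entailed — the passage has Sven writing the manuscript, not Ivy.
(b) Not entailed — Sven shattered the mirror, not the page; the page belongs to the holding event.
(c) Not entailed — Sven melted the chocolate, not the manuscript; the manuscript belongs to the writing event.
(d) Entailed — 'hold' is an activity; 'was holding' entails that some holding happened, so 'held' holds.
(e) Entailed — every conjunct here is already in the original shattering event.
(f) Entailed — every conjunct here is already in the original shattering event.

(d), (e), (f)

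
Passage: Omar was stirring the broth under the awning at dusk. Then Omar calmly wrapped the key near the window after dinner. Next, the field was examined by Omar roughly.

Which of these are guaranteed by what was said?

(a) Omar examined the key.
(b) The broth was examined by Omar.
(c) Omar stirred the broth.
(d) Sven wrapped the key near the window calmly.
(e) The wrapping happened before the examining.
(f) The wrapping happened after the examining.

(a) Not entailed — Omar examined the field, not the key; the key belongs to the wrapping event.
(b) Not entailed — Omar examined the field, not the broth; the broth belongs to the stirring event.
(c) Entailed — 'stir' is an activity; 'was stirring' entails that some stirring happened, so 'stirred' holds.
(d) Not entailed — the passage has Omar wrapping the key, not Sven.
(e) Entailed — the narrative places the wrapping before the examining.
(f) Not entailed — the narrative places the wrapping before the examining, not after.

(c), (e)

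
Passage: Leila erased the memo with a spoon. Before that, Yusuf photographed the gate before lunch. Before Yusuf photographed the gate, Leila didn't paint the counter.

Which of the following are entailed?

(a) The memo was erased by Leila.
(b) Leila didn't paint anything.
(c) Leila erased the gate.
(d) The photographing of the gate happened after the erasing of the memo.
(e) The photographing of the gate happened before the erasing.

(a) Entailed — dropping 'with a spoon' leaves a sub-description the original still satisfies.
(b) Not entailed — the original only denies this specific event; Leila may have painted something else.
(c) Not entailed — Leila erased the memo, not the gate; the gate belongs to the photographing event.
(d) Not entailed — the narrative places the photographing before the erasing, not after.
(e) Entailed — the narrative places the photographing before the erasing.

(a), (e)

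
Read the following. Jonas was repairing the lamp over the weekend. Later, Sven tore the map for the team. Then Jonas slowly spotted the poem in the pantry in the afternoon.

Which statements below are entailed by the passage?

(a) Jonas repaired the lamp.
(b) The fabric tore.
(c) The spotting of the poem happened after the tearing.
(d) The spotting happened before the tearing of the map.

(a) Not entailed — 'was repairing' is progressive on an accomplishment; it does not entail the completed 'repaired'.
(b) Not entailed — the map is what tore, not the fabric.
(c) Entailed — the narrative places the tearing before the spotting.
(d) Not entailed — the narrative places the tearing before the spotting, not after.

(c)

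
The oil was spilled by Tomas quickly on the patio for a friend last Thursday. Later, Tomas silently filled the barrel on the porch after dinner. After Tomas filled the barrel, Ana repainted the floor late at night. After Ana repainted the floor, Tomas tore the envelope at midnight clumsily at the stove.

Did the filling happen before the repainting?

The narrative orders the filling before the repainting.

yes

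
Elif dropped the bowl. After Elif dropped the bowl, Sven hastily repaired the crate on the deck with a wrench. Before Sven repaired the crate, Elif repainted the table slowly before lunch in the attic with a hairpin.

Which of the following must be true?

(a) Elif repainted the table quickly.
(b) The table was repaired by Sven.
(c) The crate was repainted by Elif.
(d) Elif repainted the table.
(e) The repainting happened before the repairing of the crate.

(a) Not entailed — 'quickly' adds a manner not in (and inconsistent with) the original.
(b) Not entailed — Sven repaired the crate, not the table; the table belongs to the repainting event.
(c) Not entailed — Elif repainted the table, not the crate; the crate belongs to the repairing event.
(d) Entailed — dropping 'slowly', 'before lunch', 'in the attic', 'with a hairpin' leaves a sub-description the original still satisfies.
(e) Entailed — the narrative places the repainting before the repairing.

(d), (e)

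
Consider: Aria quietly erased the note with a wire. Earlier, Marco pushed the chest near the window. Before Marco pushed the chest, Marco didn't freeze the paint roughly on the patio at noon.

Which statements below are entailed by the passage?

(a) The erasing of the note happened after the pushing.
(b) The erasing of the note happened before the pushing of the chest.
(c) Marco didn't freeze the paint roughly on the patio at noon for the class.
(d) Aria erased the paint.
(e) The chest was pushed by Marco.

(a) Entailed — the narrative places the pushing before the erasing.
(b) Not entailed — the narrative places the pushing before the erasing, not after.
(c) Entailed — under negation, adding a further restriction is entailed: if no such freezing event occurred, none occurred for the class either.
(d) Not entailed — Aria erased the note, not the paint; the paint belongs to the freezing event.
(e) Entailed — the original entails any weakening of itself; this just drops 'near the window'.

(a), (c), (e)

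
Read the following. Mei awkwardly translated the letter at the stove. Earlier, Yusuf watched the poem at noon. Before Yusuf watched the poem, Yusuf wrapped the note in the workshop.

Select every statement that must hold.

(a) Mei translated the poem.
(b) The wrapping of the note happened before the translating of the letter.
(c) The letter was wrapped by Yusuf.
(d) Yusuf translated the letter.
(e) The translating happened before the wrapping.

(a) Not entailed — Mei translated the letter, not the poem; the poem belongs to the watching event.
(b) Entailed — the narrative places the wrapping before the translating.
(c) Not entailed — Yusuf wrapped the note, not the letter; the letter belongs to the translating event.
(d) Not entailed — the passage has Mei translating the letter, not Yusuf.
(e) Not entailed — the narrative places the wrapping before the translating, not after.

(b)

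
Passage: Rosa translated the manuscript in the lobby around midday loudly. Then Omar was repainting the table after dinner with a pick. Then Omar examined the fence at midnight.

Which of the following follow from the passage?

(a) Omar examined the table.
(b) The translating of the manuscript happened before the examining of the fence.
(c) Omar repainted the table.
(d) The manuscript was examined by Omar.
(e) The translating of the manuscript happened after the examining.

(b)

(a) Not entailed — Omar examined the fence, not the table; the table belongs to the repainting event.
(b) Entailed — the narrative places the translating before the examining.
(c) Not entailed — 'was repainting' is progressive on an accomplishment; it does not entail the completed 'repainted'.
(d) Not entailed — Omar examined the fence, not the manuscript; the manuscript belongs to the translating event.
(e) Not entailed — the narrative places the translating before the examining, not after.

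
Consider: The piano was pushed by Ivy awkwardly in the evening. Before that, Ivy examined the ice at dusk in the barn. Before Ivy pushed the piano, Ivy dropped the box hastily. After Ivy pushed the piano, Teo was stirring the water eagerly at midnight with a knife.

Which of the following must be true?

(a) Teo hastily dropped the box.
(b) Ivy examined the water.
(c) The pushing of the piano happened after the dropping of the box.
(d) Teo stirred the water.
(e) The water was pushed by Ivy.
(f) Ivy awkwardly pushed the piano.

(a) Not entailed — the passage has Ivy dropping the box, not Teo.
(b) Not entailed — Ivy examined the ice, not the water; the water belongs to the stirring event.
(c) Entailed — the narrative places the dropping before the pushing.
(d) Entailed — 'stir' is an activity; 'was stirring' entails that some stirring happened, so 'stirred' holds.
(e) Not entailed — Ivy pushed the piano, not the water; the water belongs to the stirring event.
(f) Entailed — the original entails any weakening of itself; this just drops 'in the evening'.

(c), (d), (f)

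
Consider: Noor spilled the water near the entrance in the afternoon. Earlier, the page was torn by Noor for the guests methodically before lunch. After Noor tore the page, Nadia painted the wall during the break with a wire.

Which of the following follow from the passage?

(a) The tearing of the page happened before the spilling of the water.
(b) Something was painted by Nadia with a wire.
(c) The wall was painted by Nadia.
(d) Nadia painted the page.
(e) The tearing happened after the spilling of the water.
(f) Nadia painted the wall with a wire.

(a) Entailed — the narrative places the tearing before the spilling.
(b) Entailed — every conjunct here is already in the original painting event.
(c) Entailed — every conjunct here is already in the original painting event.
(d) Not entailed — Nadia painted the wall, not the page; the page belongs to the tearing event.
(e) Not entailed — the narrative places the tearing before the spilling, not after.
(f) Entailed — dropping 'during the break' leaves a sub-description the original still satisfies.

(a), (b), (c), (f)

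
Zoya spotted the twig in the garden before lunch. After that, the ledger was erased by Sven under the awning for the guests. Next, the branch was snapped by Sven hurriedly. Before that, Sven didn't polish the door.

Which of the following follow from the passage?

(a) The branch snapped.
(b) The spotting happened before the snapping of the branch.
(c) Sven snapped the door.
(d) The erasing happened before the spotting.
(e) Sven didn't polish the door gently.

(a) Entailed — 'Sven snapped the branch' is causative; it entails the inchoative 'the branch snapped'.
(b) Entailed — the narrative places the spotting before the snapping.
(c) Not entailed — Sven snapped the branch, not the door; the door belongs to the polishing event.
(d) Not entailed — the narrative places the spotting before the erasing, not after.
(e) Entailed — under negation, adding a further restriction is entailed: if no such polishing event occurred, none occurred gently either.

(a), (b), (e)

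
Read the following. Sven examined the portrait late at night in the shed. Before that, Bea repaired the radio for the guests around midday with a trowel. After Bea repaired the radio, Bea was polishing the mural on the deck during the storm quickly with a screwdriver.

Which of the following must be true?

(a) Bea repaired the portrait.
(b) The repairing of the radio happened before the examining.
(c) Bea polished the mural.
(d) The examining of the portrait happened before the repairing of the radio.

(b), (c)

(a) Not entailed — Bea repaired the radio, not the portrait; the portrait belongs to the examining event.
(b) Entailed — the narrative places the repairing before the examining.
(c) Entailed — 'polish' is an activity; 'was polishing' entails that some polishing happened, so 'polished' holds.
(d) Not entailed — the narrative places the repairing before the examining, not after.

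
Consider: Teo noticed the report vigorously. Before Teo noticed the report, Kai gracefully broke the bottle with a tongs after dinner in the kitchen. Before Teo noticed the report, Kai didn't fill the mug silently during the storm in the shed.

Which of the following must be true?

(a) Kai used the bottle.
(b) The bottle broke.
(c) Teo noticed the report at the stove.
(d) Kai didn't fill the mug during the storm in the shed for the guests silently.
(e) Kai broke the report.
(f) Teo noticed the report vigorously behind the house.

(b), (d)

(a) Not entailed — the bottle is the patient, not an instrument — Kai used a tongs.
(b) Entailed — 'Kai broke the bottle' is causative; it entails the inchoative 'the bottle broke'.
(c) Not entailed — 'at the stove' adds information not in the original event.
(d) Entailed — under negation, adding a further restriction is entailed: if no such filling event occurred, none occurred for the guests either.
(e) Not entailed — Kai broke the bottle, not the report; the report belongs to the noticing event.
(f) Not entailed — 'behind the house' adds information not in the original event.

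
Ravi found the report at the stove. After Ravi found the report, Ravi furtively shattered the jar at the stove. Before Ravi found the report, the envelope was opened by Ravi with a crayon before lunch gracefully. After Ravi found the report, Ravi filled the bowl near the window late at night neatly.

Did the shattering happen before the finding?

no

The narrative orders the finding before the shattering.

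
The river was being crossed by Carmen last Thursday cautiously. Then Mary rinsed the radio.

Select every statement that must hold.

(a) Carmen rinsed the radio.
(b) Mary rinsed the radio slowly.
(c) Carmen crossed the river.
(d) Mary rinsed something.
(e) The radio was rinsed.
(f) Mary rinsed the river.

(a) Not entailed — the passage has Mary rinsing the radio, not Carmen.
(b) Not entailed — 'slowly' adds information not in the original event.
(c) Not entailed — 'was crossing' is progressive on an accomplishment; it does not entail the completed 'crossed'.
(d) Entailed — every conjunct here is already in the original rinsing event.
(e) Entailed — generalizing the agent leaves a sub-description the original still satisfies.
(f) Not entailed — Mary rinsed the radio, not the river; the river belongs to the crossing event.

(d), (e)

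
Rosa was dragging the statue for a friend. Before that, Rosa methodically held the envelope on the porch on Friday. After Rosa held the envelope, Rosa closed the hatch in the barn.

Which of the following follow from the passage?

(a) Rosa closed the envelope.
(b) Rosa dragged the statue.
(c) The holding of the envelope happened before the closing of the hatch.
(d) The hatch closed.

(a) Not entailed — Rosa closed the hatch, not the envelope; the envelope belongs to the holding event.
(b) Entailed — 'drag' is an activity; 'was dragging' entails that some dragging happened, so 'dragged' holds.
(c) Entailed — the narrative places the holding before the closing.
(d) Entailed — 'Rosa closed the hatch' is causative; it entails the inchoative 'the hatch closed'.

(b), (c), (d)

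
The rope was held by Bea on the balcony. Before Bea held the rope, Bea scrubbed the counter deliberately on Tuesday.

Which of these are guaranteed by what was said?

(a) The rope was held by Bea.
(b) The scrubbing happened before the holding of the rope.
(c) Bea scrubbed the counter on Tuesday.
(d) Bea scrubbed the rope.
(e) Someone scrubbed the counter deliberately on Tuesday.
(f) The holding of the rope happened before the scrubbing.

(a) Entailed — the original entails any weakening of itself; this just drops 'on the balcony'.
(b) Entailed — the narrative places the scrubbing before the holding.
(c) Entailed — dropping 'deliberately' leaves a sub-description the original still satisfies.
(d) Not entailed — Bea scrubbed the counter, not the rope; the rope belongs to the holding event.
(e) Entailed — the original entails any weakening of itself; this just generalizes the agent.
(f) Not entailed — the narrative places the scrubbing before the holding, not after.

(a), (b), (c), (e)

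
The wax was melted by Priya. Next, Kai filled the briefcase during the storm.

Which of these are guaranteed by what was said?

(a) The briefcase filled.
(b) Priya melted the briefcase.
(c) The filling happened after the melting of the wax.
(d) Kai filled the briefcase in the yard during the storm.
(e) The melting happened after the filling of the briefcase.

(a) Entailed — 'Kai filled the briefcase' is causative; it entails the inchoative 'the briefcase filled'.
(b) Not entailed — Priya melted the wax, not the briefcase; the briefcase belongs to the filling event.
(c) Entailed — the narrative places the melting before the filling.
(d) Not entailed — 'in the yard' adds information not in the original event.
(e) Not entailed — the narrative places the melting before the filling, not after.

(a), (c)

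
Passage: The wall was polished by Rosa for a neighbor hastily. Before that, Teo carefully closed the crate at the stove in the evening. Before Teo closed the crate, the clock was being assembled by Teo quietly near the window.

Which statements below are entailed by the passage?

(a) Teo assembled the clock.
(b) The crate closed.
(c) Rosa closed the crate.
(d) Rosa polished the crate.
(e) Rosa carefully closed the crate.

(a) Not entailed — 'was assembling' is progressive on an accomplishment; it does not entail the completed 'assembled'.
(b) Entailed — 'Teo closed the crate' is causative; it entails the inchoative 'the crate closed'.
(c) Not entailed — the passage has Teo closing the crate, not Rosa.
(d) Not entailed — Rosa polished the wall, not the crate; the crate belongs to the closing event.
(e) Not entailed — the passage has Teo closing the crate, not Rosa.

(b)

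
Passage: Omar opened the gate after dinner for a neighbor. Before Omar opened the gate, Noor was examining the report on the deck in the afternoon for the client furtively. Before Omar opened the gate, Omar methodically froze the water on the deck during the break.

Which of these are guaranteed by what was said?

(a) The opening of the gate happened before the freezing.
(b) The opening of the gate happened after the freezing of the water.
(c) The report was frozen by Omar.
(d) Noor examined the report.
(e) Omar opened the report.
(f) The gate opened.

(a) Not entailed — the narrative places the freezing before the opening, not after.
(b) Entailed — the narrative places the freezing before the opening.
(c) Not entailed — Omar froze the water, not the report; the report belongs to the examining event.
(d) Entailed — 'examine' is an activity; 'was examining' entails that some examining happened, so 'examined' holds.
(e) Not entailed — Omar opened the gate, not the report; the report belongs to the examining event.
(f) Entailed — 'Omar opened the gate' is causative; it entails the inchoative 'the gate opened'.

(b), (d), (f)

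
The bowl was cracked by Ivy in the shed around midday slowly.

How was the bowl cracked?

'slowly' marks the manner of the cracking event.

slowly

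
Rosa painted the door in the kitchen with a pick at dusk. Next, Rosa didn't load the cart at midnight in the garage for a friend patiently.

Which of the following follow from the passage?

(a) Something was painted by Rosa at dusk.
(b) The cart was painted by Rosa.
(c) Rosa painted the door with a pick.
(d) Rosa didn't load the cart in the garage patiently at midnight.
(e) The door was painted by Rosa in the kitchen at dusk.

(a), (c), (e)

(a) Entailed — every conjunct here is already in the original painting event.
(b) Not entailed — Rosa painted the door, not the cart; the cart belongs to the loading event.
(c) Entailed — every conjunct here is already in the original painting event.
(d) Not entailed — dropping 'for a friend' under negation is not valid — the original leaves open that Rosa loaded the cart some other way.
(e) Entailed — this follows by dropping conjuncts from the painting event's description.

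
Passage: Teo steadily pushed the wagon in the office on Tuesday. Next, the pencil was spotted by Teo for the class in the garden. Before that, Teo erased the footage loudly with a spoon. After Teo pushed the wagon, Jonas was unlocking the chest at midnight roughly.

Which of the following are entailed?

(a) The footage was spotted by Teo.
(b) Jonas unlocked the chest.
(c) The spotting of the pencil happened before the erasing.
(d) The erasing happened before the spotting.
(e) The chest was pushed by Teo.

(d)

(a) Not entailed — Teo spotted the pencil, not the footage; the footage belongs to the erasing event.
(b) Not entailed — 'was unlocking' is progressive on an accomplishment; it does not entail the completed 'unlocked'.
(c) Not entailed — the narrative places the erasing before the spotting, not after.
(d) Entailed — the narrative places the erasing before the spotting.
(e) Not entailed — Teo pushed the wagon, not the chest; the chest belongs to the unlocking event.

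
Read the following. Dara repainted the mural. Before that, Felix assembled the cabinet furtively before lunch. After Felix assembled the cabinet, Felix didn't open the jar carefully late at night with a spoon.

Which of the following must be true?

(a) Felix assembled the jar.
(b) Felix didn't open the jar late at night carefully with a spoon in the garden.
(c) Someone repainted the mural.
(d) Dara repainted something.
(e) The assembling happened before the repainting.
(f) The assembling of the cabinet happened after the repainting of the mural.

(b), (c), (d), (e)

(a) Not entailed — Felix assembled the cabinet, not the jar; the jar belongs to the opening event.
(b) Entailed — under negation, adding a further restriction is entailed: if no such opening event occurred, none occurred in the garden either.
(c) Entailed — this follows by dropping conjuncts from the repainting event's description.
(d) Entailed — the original entails any weakening of itself; this just generalizes the patient.
(e) Entailed — the narrative places the assembling before the repainting.
(f) Not entailed — the narrative places the assembling before the repainting, not after.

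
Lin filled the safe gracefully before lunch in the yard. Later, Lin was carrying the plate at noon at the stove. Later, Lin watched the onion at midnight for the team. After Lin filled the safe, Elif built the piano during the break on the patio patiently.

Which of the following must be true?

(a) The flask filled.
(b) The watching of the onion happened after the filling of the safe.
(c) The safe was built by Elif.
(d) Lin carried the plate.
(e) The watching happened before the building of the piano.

(a) Not entailed — the safe is what filled, not the flask.
(b) Entailed — the narrative places the filling before the watching.
(c) Not entailed — Elif built the piano, not the safe; the safe belongs to the filling event.
(d) Entailed — 'carry' is an activity; 'was carrying' entails that some carrying happened, so 'carried' holds.
(e) Not entailed — the narrative doesn't order the watching relative to the building.

(b), (d)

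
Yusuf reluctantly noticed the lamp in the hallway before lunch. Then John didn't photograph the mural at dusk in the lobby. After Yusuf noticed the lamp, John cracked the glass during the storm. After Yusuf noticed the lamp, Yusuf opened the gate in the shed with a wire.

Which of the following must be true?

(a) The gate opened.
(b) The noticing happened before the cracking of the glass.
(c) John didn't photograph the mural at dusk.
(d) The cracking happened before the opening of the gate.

(a), (b)

(a) Entailed — 'Yusuf opened the gate' is causative; it entails the inchoative 'the gate opened'.
(b) Entailed — the narrative places the noticing before the cracking.
(c) Not entailed — dropping 'in the lobby' under negation is not valid — the original leaves open that John photographed the mural some other way.
(d) Not entailed — the narrative doesn't order the cracking relative to the opening.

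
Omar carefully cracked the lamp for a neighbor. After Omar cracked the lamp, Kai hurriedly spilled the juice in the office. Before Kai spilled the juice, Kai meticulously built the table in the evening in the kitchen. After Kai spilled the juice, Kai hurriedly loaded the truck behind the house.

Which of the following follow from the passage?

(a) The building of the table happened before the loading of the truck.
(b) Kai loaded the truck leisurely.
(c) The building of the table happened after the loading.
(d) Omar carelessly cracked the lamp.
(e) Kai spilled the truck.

(a)

(a) Entailed — the narrative places the building before the loading.
(b) Not entailed — 'leisurely' adds a manner not in (and inconsistent with) the original.
(c) Not entailed — the narrative places the building before the loading, not after.
(d) Not entailed — 'carelessly' adds a manner not in (and inconsistent with) the original.
(e) Not entailed — Kai spilled the juice, not the truck; the truck belongs to the loading event.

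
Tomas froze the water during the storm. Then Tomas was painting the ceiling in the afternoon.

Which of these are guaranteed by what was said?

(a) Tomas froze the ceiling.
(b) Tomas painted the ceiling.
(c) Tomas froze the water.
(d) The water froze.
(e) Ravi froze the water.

(a) Not entailed — Tomas froze the water, not the ceiling; the ceiling belongs to the painting event.
(b) Not entailed — 'was painting' is progressive on an accomplishment; it does not entail the completed 'painted'.
(c) Entailed — every conjunct here is already in the original freezing event.
(d) Entailed — 'Tomas froze the water' is causative; it entails the inchoative 'the water froze'.
(e) Not entailed — the passage has Tomas freezing the water, not Ravi.

(c), (d)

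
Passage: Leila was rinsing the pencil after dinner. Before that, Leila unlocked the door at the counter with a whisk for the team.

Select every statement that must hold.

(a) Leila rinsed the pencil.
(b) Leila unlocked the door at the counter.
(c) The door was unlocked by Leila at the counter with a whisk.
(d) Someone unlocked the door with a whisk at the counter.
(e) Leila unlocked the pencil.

(a) Entailed — 'rinse' is an activity; 'was rinsing' entails that some rinsing happened, so 'rinsed' holds.
(b) Entailed — the original entails any weakening of itself; this just drops 'with a whisk', 'for the team'.
(c) Entailed — every conjunct here is already in the original unlocking event.
(d) Entailed — dropping 'for the team' and generalizing the agent leaves a sub-description the original still satisfies.
(e) Not entailed — Leila unlocked the door, not the pencil; the pencil belongs to the rinsing event.

(a), (b), (c), (d)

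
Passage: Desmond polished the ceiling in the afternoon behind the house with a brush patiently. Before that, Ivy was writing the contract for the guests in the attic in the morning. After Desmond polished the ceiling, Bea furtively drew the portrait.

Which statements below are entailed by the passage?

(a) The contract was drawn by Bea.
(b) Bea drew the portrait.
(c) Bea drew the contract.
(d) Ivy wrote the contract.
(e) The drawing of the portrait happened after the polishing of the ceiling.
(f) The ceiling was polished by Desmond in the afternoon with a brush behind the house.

(b), (e), (f)

(a) Not entailed — Bea drew the portrait, not the contract; the contract belongs to the writing event.
(b) Entailed — the original entails any weakening of itself; this just drops 'furtively'.
(c) Not entailed — Bea drew the portrait, not the contract; the contract belongs to the writing event.
(d) Not entailed — 'was writing' is progressive on an accomplishment; it does not entail the completed 'wrote'.
(e) Entailed — the narrative places the polishing before the drawing.
(f) Entailed — the original entails any weakening of itself; this just drops 'patiently'.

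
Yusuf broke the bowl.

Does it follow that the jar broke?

Nothing is said about any jar; only the bowl is affected.

no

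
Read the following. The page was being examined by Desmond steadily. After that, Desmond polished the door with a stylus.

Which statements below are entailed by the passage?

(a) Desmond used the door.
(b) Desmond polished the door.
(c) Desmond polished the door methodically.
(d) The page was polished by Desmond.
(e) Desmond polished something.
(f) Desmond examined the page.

(b), (e), (f)

(a) Not entailed — the door is the patient, not an instrument — Desmond used a stylus.
(b) Entailed — the original entails any weakening of itself; this just drops 'with a stylus'.
(c) Not entailed — 'methodically' adds information not in the original event.
(d) Not entailed — Desmond polished the door, not the page; the page belongs to the examining event.
(e) Entailed — this follows by dropping conjuncts from the polishing event's description.
(f) Entailed — 'examine' is an activity; 'was examining' entails that some examining happened, so 'examined' holds.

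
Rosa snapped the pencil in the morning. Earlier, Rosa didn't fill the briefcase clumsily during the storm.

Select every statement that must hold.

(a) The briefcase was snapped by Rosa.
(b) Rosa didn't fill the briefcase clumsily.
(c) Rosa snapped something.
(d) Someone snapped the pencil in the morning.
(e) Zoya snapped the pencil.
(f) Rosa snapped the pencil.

(a) Not entailed — Rosa snapped the pencil, not the briefcase; the briefcase belongs to the filling event.
(b) Not entailed — dropping 'during the storm' under negation is not valid — the original leaves open that Rosa filled the briefcase some other way.
(c) Entailed — dropping 'in the morning' and generalizing the patient leaves a sub-description the original still satisfies.
(d) Entailed — every conjunct here is already in the original snapping event.
(e) Not entailed — the passage has Rosa snapping the pencil, not Zoya.
(f) Entailed — dropping 'in the morning' leaves a sub-description the original still satisfies.

(c), (d), (f)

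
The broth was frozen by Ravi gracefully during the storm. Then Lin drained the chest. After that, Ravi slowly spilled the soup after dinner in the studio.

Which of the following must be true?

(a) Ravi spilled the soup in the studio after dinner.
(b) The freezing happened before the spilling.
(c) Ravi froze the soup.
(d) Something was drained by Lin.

(a) Entailed — every conjunct here is already in the original spilling event.
(b) Entailed — the narrative places the freezing before the spilling.
(c) Not entailed — Ravi froze the broth, not the soup; the soup belongs to the spilling event.
(d) Entailed — the original entails any weakening of itself; this just generalizes the patient.

(a), (b), (d)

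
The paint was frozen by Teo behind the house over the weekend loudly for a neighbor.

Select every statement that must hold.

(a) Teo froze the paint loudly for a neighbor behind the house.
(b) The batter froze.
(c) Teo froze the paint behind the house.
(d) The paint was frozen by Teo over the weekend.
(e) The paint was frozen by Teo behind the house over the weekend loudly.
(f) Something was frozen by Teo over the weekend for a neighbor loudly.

(a) Entailed — every conjunct here is already in the original freezing event.
(b) Not entailed — the paint is what froze, not the batter.
(c) Entailed — this follows by dropping conjuncts from the freezing event's description.
(d) Entailed — dropping 'for a neighbor', 'loudly', 'behind the house' leaves a sub-description the original still satisfies.
(e) Entailed — dropping 'for a neighbor' leaves a sub-description the original still satisfies.
(f) Entailed — every conjunct here is already in the original freezing event.

(a), (c), (d), (e), (f)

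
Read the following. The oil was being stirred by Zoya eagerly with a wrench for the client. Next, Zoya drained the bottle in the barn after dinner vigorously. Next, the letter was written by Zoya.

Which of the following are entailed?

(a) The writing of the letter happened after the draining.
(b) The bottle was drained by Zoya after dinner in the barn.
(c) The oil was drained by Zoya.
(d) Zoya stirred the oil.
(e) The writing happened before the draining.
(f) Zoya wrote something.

(a) Entailed — the narrative places the draining before the writing.
(b) Entailed — every conjunct here is already in the original draining event.
(c) Not entailed — Zoya drained the bottle, not the oil; the oil belongs to the stirring event.
(d) Entailed — 'stir' is an activity; 'was stirring' entails that some stirring happened, so 'stirred' holds.
(e) Not entailed — the narrative places the draining before the writing, not after.
(f) Entailed — this follows by dropping conjuncts from the writing event's description.

(a), (b), (d), (f)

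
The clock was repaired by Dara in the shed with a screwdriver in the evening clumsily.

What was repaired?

'the clock' marks the patient of the repairing event.

the clock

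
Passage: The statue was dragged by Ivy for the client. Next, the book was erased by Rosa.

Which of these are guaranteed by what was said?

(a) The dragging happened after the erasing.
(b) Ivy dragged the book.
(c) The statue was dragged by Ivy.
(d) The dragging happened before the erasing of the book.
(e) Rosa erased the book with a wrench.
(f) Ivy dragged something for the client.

(c), (d), (f)

(a) Not entailed — the narrative places the dragging before the erasing, not after.
(b) Not entailed — Ivy dragged the statue, not the book; the book belongs to the erasing event.
(c) Entailed — the original entails any weakening of itself; this just drops 'for the client'.
(d) Entailed — the narrative places the dragging before the erasing.
(e) Not entailed — 'with a wrench' adds information not in the original event.
(f) Entailed — the original entails any weakening of itself; this just generalizes the patient.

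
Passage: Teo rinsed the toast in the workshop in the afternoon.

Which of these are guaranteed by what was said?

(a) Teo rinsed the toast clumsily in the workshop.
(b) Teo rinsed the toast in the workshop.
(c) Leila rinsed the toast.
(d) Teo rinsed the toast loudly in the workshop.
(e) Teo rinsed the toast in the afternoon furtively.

(b)

(a) Not entailed — 'clumsily' adds information not in the original event.
(b) Entailed — every conjunct here is already in the original rinsing event.
(c) Not entailed — the passage has Teo rinsing the toast, not Leila.
(d) Not entailed — 'loudly' adds information not in the original event.
(e) Not entailed — 'furtively' adds information not in the original event.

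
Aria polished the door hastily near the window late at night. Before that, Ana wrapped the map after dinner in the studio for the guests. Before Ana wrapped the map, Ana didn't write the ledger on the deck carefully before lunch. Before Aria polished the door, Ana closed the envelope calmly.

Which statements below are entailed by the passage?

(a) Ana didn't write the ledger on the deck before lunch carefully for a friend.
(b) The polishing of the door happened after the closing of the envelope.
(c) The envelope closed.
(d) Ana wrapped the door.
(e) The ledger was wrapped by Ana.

(a) Entailed — under negation, adding a further restriction is entailed: if no such writing event occurred, none occurred for a friend either.
(b) Entailed — the narrative places the closing before the polishing.
(c) Entailed — 'Ana closed the envelope' is causative; it entails the inchoative 'the envelope closed'.
(d) Not entailed — Ana wrapped the map, not the door; the door belongs to the polishing event.
(e) Not entailed — Ana wrapped the map, not the ledger; the ledger belongs to the writing event.

(a), (b), (c)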